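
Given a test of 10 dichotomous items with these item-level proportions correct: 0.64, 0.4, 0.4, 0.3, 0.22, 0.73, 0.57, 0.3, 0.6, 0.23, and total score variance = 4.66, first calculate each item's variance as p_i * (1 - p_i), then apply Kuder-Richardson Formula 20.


For each item, compute p_i * q_i:
  Item 1: 0.64 * 0.36 = 0.2304
  Item 2: 0.4 * 0.6 = 0.24
  Item 3: 0.4 * 0.6 = 0.24
  Item 4: 0.3 * 0.7 = 0.21
  Item 5: 0.22 * 0.78 = 0.1716
  Item 6: 0.73 * 0.27 = 0.1971
  Item 7: 0.57 * 0.43 = 0.2451
  Item 8: 0.3 * 0.7 = 0.21
  Item 9: 0.6 * 0.4 = 0.24
  Item 10: 0.23 * 0.77 = 0.1771
Sum(p_i * q_i) = 0.2304 + 0.24 + 0.24 + 0.21 + 0.1716 + 0.1971 + 0.2451 + 0.21 + 0.24 + 0.1771 = 2.1613
KR-20 = (k/(k-1)) * (1 - Sum(p_i*q_i) / Var_total)
= (10/9) * (1 - 2.1613/4.66)
= 1.1111 * 0.5362
KR-20 = 0.5958

0.5958


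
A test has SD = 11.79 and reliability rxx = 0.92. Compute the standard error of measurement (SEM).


SEM = SD * sqrt(1 - rxx)
SEM = 11.79 * sqrt(1 - 0.92)
SEM = 11.79 * sqrt(0.08) = 11.79 * 0.282843
SEM = 3.3347

3.3347


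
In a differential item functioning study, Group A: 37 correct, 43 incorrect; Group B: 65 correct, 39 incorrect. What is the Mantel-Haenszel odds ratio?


Odds_A = 37/43 = 0.8605
Odds_B = 65/39 = 1.6667
OR = Odds_A / Odds_B = 0.8605 / 1.6667
Exactly, OR = (37 * 39) / (43 * 65) = 1443 / 2795
OR = 0.5163

0.5163


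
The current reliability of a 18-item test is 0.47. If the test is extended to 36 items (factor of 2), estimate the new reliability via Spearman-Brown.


r_new = (n * rxx) / (1 + (n-1) * rxx)
r_new = (2 * 0.47) / (1 + 1 * 0.47)
r_new = 0.94 / 1.47
r_new = 0.6395

0.6395


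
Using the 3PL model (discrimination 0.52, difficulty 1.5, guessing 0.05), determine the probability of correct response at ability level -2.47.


logit = 0.52*(-2.47 - 1.5) = -2.0644
P* = 1/(1 + exp(--2.0644)) = 0.1126
P = 0.05 + (1 - 0.05) * 0.1126
P = 0.157

0.157


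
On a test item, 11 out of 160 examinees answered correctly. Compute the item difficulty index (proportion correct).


Item difficulty p = number correct / total examinees
p = 11 / 160
p = 0.0688

0.0688


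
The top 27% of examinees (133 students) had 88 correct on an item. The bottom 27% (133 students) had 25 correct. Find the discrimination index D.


p_upper = 88/133 = 0.6617
p_lower = 25/133 = 0.188
D = 0.6617 - 0.188 = 0.4737

0.4737


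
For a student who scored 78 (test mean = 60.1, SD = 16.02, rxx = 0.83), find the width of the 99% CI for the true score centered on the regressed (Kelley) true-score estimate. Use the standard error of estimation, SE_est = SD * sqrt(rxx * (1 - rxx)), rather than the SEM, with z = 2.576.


True score estimate = 0.83*78 + 0.17*60.1 = 74.957
SE_est = SD * sqrt(rxx * (1 - rxx)) = 16.02 * sqrt(0.83 * 0.17) = 16.02 * sqrt(0.1411) = 6.017637
CI = T_est +/- z * SE_est, so width = 2 * z * SE_est = 2 * 2.576 * 6.017637
Width = 31.0029

31.0029


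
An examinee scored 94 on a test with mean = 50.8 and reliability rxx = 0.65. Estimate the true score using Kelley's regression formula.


T_est = rxx * X + (1 - rxx) * mean
T_est = 0.65 * 94 + 0.35 * 50.8
T_est = 61.1 + 17.78
T_est = 78.88

78.88


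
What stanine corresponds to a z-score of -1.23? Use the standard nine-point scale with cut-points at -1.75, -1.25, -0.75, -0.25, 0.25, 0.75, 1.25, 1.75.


Stanine boundaries: [-1.75, -1.25, -0.75, -0.25, 0.25, 0.75, 1.25, 1.75]
z = -1.23
Check each boundary:
  z >= -1.75 -> could be stanine 2
  z >= -1.25 -> could be stanine 3
  z < -0.75
  z < -0.25
  z < 0.25
  z < 0.75
  z < 1.25
  z < 1.75
Highest qualifying boundary gives stanine = 3

3


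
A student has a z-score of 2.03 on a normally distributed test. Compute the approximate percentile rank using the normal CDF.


CDF(z) = 0.5 * (1 + erf(z/sqrt(2)))
erf(1.4354) = 0.9576
CDF = 0.9788
Percentile rank = 0.9788 * 100 = 97.88

97.88


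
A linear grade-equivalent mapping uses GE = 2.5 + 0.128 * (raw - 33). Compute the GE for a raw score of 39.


raw - median = 39 - 33 = 6
slope * diff = 0.128 * 6 = 0.768
GE = 2.5 + 0.768
GE = 3.268

3.268


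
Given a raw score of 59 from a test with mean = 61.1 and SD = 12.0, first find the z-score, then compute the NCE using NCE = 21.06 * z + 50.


z = (X - mean) / SD = (59 - 61.1) / 12.0
z = -2.1 / 12.0
z = -0.175
NCE = NCE = 21.06z + 50
Carry z at full precision (z = -2.1 / 12.0) into the conversion:
NCE = 21.06 * (-2.1 / 12.0) + 50 = -44.226 / 12.0 + 50
NCE = -3.6855 + 50
NCE = 46.3145

46.3145


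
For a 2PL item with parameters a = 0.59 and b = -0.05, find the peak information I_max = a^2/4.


For 2PL, max info at theta = b = -0.05
I_max = a^2 / 4 = 0.59^2 / 4
= 0.3481 / 4
I_max = 0.087

0.087


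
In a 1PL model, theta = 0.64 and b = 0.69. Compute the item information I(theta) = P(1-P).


P = 1/(1+exp(-(0.64-0.69))) = 0.4875
I = P*(1-P) = 0.4875 * 0.5125
I = 0.2498

0.2498


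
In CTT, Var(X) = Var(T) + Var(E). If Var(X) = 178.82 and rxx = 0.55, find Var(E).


var_true = rxx * var_obs = 0.55 * 178.82 = 98.351
var_error = var_obs - var_true
var_error = 178.82 - 98.351
var_error = 80.469

80.469


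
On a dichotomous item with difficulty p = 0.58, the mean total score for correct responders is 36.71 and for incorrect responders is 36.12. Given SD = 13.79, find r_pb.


q = 1 - p = 0.42
rpb = ((M1 - M0) / SD) * sqrt(p * q)
rpb = ((36.71 - 36.12) / 13.79) * sqrt(0.58 * 0.42)
rpb = 0.0211

0.0211


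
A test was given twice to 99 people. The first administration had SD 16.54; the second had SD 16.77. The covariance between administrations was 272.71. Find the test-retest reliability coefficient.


r = cov(X,Y) / (SD_X * SD_Y)
r = 272.71 / (16.54 * 16.77)
r = 272.71 / 277.3758
r = 0.9832

0.9832


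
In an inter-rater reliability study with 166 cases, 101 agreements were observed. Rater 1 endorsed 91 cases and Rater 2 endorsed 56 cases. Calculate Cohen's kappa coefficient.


P_o = 101/166 = 0.608434
P_e = (91*56 + 75*110) / 27556 = 0.484323
kappa = (P_o - P_e) / (1 - P_e)
kappa = (0.608434 - 0.484323) / (1 - 0.484323)
kappa = 0.2407

0.2407


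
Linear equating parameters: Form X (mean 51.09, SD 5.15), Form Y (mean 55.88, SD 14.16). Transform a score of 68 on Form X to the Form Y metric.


slope = SD_Y / SD_X = 14.16 / 5.15 ~ 2.7495
intercept = mean_Y - slope * mean_X = 55.88 - (14.16 / 5.15) * 51.09 ~ -84.5927
Y = slope * X + intercept. To avoid rounding drift from the rounded slope/intercept, evaluate the equivalent form Y = mean_Y + SD_Y * (X - mean_X) / SD_X at full precision:
Y = 55.88 + 14.16 * (68 - 51.09) / 5.15
Y = 55.88 + 14.16 * 16.91 / 5.15
Y = 55.88 + 239.4456 / 5.15
Y = 55.88 + 46.4943
Y = 102.3743

102.3743


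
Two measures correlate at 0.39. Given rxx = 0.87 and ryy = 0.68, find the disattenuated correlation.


r_corrected = rxy / sqrt(rxx * ryy)
= 0.39 / sqrt(0.87 * 0.68)
= 0.39 / sqrt(0.5916)
= 0.39 / 0.769155
r_corrected = 0.507

0.507


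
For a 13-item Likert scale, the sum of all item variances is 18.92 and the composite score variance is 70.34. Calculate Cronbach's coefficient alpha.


alpha = (k/(k-1)) * (1 - sum(si^2)/s_total^2)
= (13/12) * (1 - 18.92/70.34)
alpha = 0.7919

0.7919


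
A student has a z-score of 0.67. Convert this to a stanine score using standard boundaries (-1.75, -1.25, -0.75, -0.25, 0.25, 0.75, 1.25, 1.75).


Stanine boundaries: [-1.75, -1.25, -0.75, -0.25, 0.25, 0.75, 1.25, 1.75]
z = 0.67
Check each boundary:
  z >= -1.75 -> could be stanine 2
  z >= -1.25 -> could be stanine 3
  z >= -0.75 -> could be stanine 4
  z >= -0.25 -> could be stanine 5
  z >= 0.25 -> could be stanine 6
  z < 0.75
  z < 1.25
  z < 1.75
Highest qualifying boundary gives stanine = 6

6


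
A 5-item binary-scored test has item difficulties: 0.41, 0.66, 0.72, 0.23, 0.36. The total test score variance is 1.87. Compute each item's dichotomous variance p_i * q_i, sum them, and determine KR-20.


For each item, compute p_i * q_i:
  Item 1: 0.41 * 0.59 = 0.2419
  Item 2: 0.66 * 0.34 = 0.2244
  Item 3: 0.72 * 0.28 = 0.2016
  Item 4: 0.23 * 0.77 = 0.1771
  Item 5: 0.36 * 0.64 = 0.2304
Sum(p_i * q_i) = 0.2419 + 0.2244 + 0.2016 + 0.1771 + 0.2304 = 1.0754
KR-20 = (k/(k-1)) * (1 - Sum(p_i*q_i) / Var_total)
= (5/4) * (1 - 1.0754/1.87)
= 1.25 * 0.4249
KR-20 = 0.5311

0.5311


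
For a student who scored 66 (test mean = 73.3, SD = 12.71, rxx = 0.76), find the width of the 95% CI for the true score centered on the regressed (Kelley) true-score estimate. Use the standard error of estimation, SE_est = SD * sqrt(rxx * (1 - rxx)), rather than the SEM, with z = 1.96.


True score estimate = 0.76*66 + 0.24*73.3 = 67.752
SE_est = SD * sqrt(rxx * (1 - rxx)) = 12.71 * sqrt(0.76 * 0.24) = 12.71 * sqrt(0.1824) = 5.428227
CI = T_est +/- z * SE_est, so width = 2 * z * SE_est = 2 * 1.96 * 5.428227
Width = 21.2786

21.2786


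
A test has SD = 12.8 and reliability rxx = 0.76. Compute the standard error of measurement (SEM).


SEM = SD * sqrt(1 - rxx)
SEM = 12.8 * sqrt(1 - 0.76)
SEM = 12.8 * sqrt(0.24) = 12.8 * 0.489898
SEM = 6.2707

6.2707


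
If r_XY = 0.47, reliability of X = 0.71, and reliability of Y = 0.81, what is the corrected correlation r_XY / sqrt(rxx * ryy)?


r_corrected = rxy / sqrt(rxx * ryy)
= 0.47 / sqrt(0.71 * 0.81)
= 0.47 / sqrt(0.5751)
= 0.47 / 0.758353
r_corrected = 0.6198

0.6198


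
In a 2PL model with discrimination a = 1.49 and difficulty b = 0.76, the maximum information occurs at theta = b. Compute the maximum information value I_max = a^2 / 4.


For 2PL, max info at theta = b = 0.76
I_max = a^2 / 4 = 1.49^2 / 4
= 2.2201 / 4
I_max = 0.555

0.555


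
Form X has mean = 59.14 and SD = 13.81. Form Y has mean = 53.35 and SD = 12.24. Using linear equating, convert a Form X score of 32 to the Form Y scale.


slope = SD_Y / SD_X = 12.24 / 13.81 ~ 0.8863
intercept = mean_Y - slope * mean_X = 53.35 - (12.24 / 13.81) * 59.14 ~ 0.9334
Y = slope * X + intercept. To avoid rounding drift from the rounded slope/intercept, evaluate the equivalent form Y = mean_Y + SD_Y * (X - mean_X) / SD_X at full precision:
Y = 53.35 + 12.24 * (32 - 59.14) / 13.81
Y = 53.35 - 12.24 * 27.14 / 13.81
Y = 53.35 - 332.1936 / 13.81
Y = 53.35 - 24.0546
Y = 29.2954

29.2954


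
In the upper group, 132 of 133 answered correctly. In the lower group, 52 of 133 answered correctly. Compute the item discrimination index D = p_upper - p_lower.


p_upper = 132/133 = 0.9925
p_lower = 52/133 = 0.391
D = 0.9925 - 0.391 = 0.6015

0.6015


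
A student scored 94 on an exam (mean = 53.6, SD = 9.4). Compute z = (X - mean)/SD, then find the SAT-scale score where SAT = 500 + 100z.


z = (X - mean) / SD = (94 - 53.6) / 9.4
z = 40.4 / 9.4
z = 4.2979
SAT-scale = SAT = 500 + 100z
Carry z at full precision (z = 40.4 / 9.4) into the conversion:
SAT-scale = 500 + 100 * (40.4 / 9.4) = 500 + 4040 / 9.4
SAT-scale = 500 + 429.7872
SAT-scale = 929.7872

929.7872


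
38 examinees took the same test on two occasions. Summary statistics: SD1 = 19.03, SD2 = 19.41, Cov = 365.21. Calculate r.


r = cov(X,Y) / (SD_X * SD_Y)
r = 365.21 / (19.03 * 19.41)
r = 365.21 / 369.3723
r = 0.9887

0.9887


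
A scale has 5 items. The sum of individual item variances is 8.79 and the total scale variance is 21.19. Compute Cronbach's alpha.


alpha = (k/(k-1)) * (1 - sum(si^2)/s_total^2)
= (5/4) * (1 - 8.79/21.19)
alpha = 0.7315

0.7315


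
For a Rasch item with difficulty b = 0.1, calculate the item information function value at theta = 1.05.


P = 1/(1+exp(-(1.05-0.1))) = 0.7211
I = P*(1-P) = 0.7211 * 0.2789
I = 0.2011

0.2011


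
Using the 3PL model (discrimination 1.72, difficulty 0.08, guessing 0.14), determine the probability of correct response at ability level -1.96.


logit = 1.72*(-1.96 - 0.08) = -3.5088
P* = 1/(1 + exp(--3.5088)) = 0.0291
P = 0.14 + (1 - 0.14) * 0.0291
P = 0.165

0.165


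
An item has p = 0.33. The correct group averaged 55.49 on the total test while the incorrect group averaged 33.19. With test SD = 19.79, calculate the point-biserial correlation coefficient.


q = 1 - p = 0.67
rpb = ((M1 - M0) / SD) * sqrt(p * q)
rpb = ((55.49 - 33.19) / 19.79) * sqrt(0.33 * 0.67)
rpb = 0.5299

0.5299


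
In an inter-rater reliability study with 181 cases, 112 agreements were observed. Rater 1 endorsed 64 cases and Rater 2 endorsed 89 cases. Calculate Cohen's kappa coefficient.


P_o = 112/181 = 0.618785
P_e = (64*89 + 117*92) / 32761 = 0.502427
kappa = (P_o - P_e) / (1 - P_e)
kappa = (0.618785 - 0.502427) / (1 - 0.502427)
kappa = 0.2339

0.2339


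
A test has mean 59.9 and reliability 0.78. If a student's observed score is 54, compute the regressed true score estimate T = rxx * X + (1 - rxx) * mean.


T_est = rxx * X + (1 - rxx) * mean
T_est = 0.78 * 54 + 0.22 * 59.9
T_est = 42.12 + 13.178
T_est = 55.298

55.298


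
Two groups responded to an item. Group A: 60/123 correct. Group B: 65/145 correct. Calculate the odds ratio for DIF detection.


Odds_A = 60/63 = 0.9524
Odds_B = 65/80 = 0.8125
OR = Odds_A / Odds_B = 0.9524 / 0.8125
Exactly, OR = (60 * 80) / (63 * 65) = 4800 / 4095
OR = 1.1722

1.1722


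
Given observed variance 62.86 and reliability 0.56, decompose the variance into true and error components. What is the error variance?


var_true = rxx * var_obs = 0.56 * 62.86 = 35.2016
var_error = var_obs - var_true
var_error = 62.86 - 35.2016
var_error = 27.6584

27.6584


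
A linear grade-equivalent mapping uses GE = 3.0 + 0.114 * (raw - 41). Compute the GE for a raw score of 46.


raw - median = 46 - 41 = 5
slope * diff = 0.114 * 5 = 0.57
GE = 3.0 + 0.57
GE = 3.57

3.57


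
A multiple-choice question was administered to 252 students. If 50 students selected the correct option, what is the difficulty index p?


Item difficulty p = number correct / total examinees
p = 50 / 252
p = 0.1984

0.1984


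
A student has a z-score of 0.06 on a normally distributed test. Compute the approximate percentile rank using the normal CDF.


CDF(z) = 0.5 * (1 + erf(z/sqrt(2)))
erf(0.0424) = 0.0478
CDF = 0.5239
Percentile rank = 0.5239 * 100 = 52.39

52.39


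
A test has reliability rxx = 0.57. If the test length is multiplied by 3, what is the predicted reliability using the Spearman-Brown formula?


r_new = (n * rxx) / (1 + (n-1) * rxx)
r_new = (3 * 0.57) / (1 + 2 * 0.57)
r_new = 1.71 / 2.14
r_new = 0.7991

0.7991


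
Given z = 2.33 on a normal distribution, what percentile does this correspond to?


CDF(z) = 0.5 * (1 + erf(z/sqrt(2)))
erf(1.6476) = 0.9802
CDF = 0.9901
Percentile rank = 0.9901 * 100 = 99.01

99.01


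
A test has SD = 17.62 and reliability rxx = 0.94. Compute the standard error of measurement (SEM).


SEM = SD * sqrt(1 - rxx)
SEM = 17.62 * sqrt(1 - 0.94)
SEM = 17.62 * sqrt(0.06) = 17.62 * 0.244949
SEM = 4.316

4.316


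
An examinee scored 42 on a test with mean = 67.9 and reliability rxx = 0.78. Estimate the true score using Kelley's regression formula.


T_est = rxx * X + (1 - rxx) * mean
T_est = 0.78 * 42 + 0.22 * 67.9
T_est = 32.76 + 14.938
T_est = 47.698

47.698


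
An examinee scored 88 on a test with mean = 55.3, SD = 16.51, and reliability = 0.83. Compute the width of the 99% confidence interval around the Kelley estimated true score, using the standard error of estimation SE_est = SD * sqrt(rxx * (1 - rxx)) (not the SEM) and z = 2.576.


True score estimate = 0.83*88 + 0.17*55.3 = 82.441
SE_est = SD * sqrt(rxx * (1 - rxx)) = 16.51 * sqrt(0.83 * 0.17) = 16.51 * sqrt(0.1411) = 6.201698
CI = T_est +/- z * SE_est, so width = 2 * z * SE_est = 2 * 2.576 * 6.201698
Width = 31.9511

31.9511


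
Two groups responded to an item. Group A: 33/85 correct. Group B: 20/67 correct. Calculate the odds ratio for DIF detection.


Odds_A = 33/52 = 0.6346
Odds_B = 20/47 = 0.4255
OR = Odds_A / Odds_B = 0.6346 / 0.4255
Exactly, OR = (33 * 47) / (52 * 20) = 1551 / 1040
OR = 1.4913

1.4913


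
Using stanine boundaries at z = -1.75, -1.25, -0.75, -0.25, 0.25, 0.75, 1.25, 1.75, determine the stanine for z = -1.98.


Stanine boundaries: [-1.75, -1.25, -0.75, -0.25, 0.25, 0.75, 1.25, 1.75]
z = -1.98
Check each boundary:
  z < -1.75
  z < -1.25
  z < -0.75
  z < -0.25
  z < 0.25
  z < 0.75
  z < 1.25
  z < 1.75
Highest qualifying boundary gives stanine = 1

1


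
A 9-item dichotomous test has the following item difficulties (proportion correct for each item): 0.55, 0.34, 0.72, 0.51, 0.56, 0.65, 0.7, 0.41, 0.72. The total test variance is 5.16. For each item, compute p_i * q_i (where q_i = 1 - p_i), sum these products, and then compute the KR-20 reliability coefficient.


For each item, compute p_i * q_i:
  Item 1: 0.55 * 0.45 = 0.2475
  Item 2: 0.34 * 0.66 = 0.2244
  Item 3: 0.72 * 0.28 = 0.2016
  Item 4: 0.51 * 0.49 = 0.2499
  Item 5: 0.56 * 0.44 = 0.2464
  Item 6: 0.65 * 0.35 = 0.2275
  Item 7: 0.7 * 0.3 = 0.21
  Item 8: 0.41 * 0.59 = 0.2419
  Item 9: 0.72 * 0.28 = 0.2016
Sum(p_i * q_i) = 0.2475 + 0.2244 + 0.2016 + 0.2499 + 0.2464 + 0.2275 + 0.21 + 0.2419 + 0.2016 = 2.0508
KR-20 = (k/(k-1)) * (1 - Sum(p_i*q_i) / Var_total)
= (9/8) * (1 - 2.0508/5.16)
= 1.125 * 0.6026
KR-20 = 0.6779

0.6779


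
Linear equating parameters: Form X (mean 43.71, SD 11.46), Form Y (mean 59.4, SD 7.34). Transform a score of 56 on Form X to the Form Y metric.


slope = SD_Y / SD_X = 7.34 / 11.46 ~ 0.6405
intercept = mean_Y - slope * mean_X = 59.4 - (7.34 / 11.46) * 43.71 ~ 31.4042
Y = slope * X + intercept. To avoid rounding drift from the rounded slope/intercept, evaluate the equivalent form Y = mean_Y + SD_Y * (X - mean_X) / SD_X at full precision:
Y = 59.4 + 7.34 * (56 - 43.71) / 11.46
Y = 59.4 + 7.34 * 12.29 / 11.46
Y = 59.4 + 90.2086 / 11.46
Y = 59.4 + 7.8716
Y = 67.2716

67.2716


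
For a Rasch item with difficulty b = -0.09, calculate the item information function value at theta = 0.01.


P = 1/(1+exp(-(0.01--0.09))) = 0.525
I = P*(1-P) = 0.525 * 0.475
I = 0.2494

0.2494


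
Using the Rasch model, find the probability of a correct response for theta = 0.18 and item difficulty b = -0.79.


theta - b = 0.18 - -0.79 = 0.97
exp(-(theta - b)) = exp(-0.97) = 0.3791
P = 1 / (1 + 0.3791)
P = 0.7251

0.7251


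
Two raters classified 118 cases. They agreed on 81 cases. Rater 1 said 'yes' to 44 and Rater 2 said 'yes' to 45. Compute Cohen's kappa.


P_o = 81/118 = 0.686441
P_e = (44*45 + 74*73) / 13924 = 0.530164
kappa = (P_o - P_e) / (1 - P_e)
kappa = (0.686441 - 0.530164) / (1 - 0.530164)
kappa = 0.3326

0.3326


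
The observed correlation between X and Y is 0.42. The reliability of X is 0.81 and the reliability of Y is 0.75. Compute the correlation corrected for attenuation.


r_corrected = rxy / sqrt(rxx * ryy)
= 0.42 / sqrt(0.81 * 0.75)
= 0.42 / sqrt(0.6075)
= 0.42 / 0.779423
r_corrected = 0.5389

0.5389


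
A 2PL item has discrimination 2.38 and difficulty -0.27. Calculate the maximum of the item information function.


For 2PL, max info at theta = b = -0.27
I_max = a^2 / 4 = 2.38^2 / 4
= 5.6644 / 4
I_max = 1.4161

1.4161


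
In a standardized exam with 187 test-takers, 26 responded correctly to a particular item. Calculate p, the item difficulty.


Item difficulty p = number correct / total examinees
p = 26 / 187
p = 0.139

0.139


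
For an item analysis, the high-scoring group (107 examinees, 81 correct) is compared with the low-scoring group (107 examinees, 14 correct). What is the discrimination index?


p_upper = 81/107 = 0.757
p_lower = 14/107 = 0.1308
D = 0.757 - 0.1308 = 0.6262

0.6262


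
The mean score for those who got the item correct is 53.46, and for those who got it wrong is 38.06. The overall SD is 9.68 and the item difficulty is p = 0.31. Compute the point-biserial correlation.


q = 1 - p = 0.69
rpb = ((M1 - M0) / SD) * sqrt(p * q)
rpb = ((53.46 - 38.06) / 9.68) * sqrt(0.31 * 0.69)
rpb = 0.7358

0.7358


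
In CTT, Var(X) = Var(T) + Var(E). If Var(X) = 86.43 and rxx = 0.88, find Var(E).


var_true = rxx * var_obs = 0.88 * 86.43 = 76.0584
var_error = var_obs - var_true
var_error = 86.43 - 76.0584
var_error = 10.3716

10.3716


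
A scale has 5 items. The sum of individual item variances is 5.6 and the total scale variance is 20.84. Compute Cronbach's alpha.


alpha = (k/(k-1)) * (1 - sum(si^2)/s_total^2)
= (5/4) * (1 - 5.6/20.84)
alpha = 0.9141

0.9141


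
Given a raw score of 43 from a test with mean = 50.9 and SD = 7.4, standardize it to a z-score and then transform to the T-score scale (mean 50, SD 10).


z = (X - mean) / SD = (43 - 50.9) / 7.4
z = -7.9 / 7.4
z = -1.0676
T-score = T = 50 + 10z
Carry z at full precision (z = -7.9 / 7.4) into the conversion:
T-score = 50 + 10 * (-7.9 / 7.4) = 50 + -79 / 7.4
T-score = 50 + -10.6757
T-score = 39.3243

39.3243


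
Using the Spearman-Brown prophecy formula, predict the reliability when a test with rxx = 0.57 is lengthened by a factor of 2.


r_new = (n * rxx) / (1 + (n-1) * rxx)
r_new = (2 * 0.57) / (1 + 1 * 0.57)
r_new = 1.14 / 1.57
r_new = 0.7261

0.7261


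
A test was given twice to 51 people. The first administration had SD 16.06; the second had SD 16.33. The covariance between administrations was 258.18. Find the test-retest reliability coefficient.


r = cov(X,Y) / (SD_X * SD_Y)
r = 258.18 / (16.06 * 16.33)
r = 258.18 / 262.2598
r = 0.9844

0.9844


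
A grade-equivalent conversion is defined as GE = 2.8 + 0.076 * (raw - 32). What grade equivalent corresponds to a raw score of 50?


raw - median = 50 - 32 = 18
slope * diff = 0.076 * 18 = 1.368
GE = 2.8 + 1.368
GE = 4.168

4.168


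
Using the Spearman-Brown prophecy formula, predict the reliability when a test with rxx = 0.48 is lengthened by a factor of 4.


r_new = (n * rxx) / (1 + (n-1) * rxx)
r_new = (4 * 0.48) / (1 + 3 * 0.48)
r_new = 1.92 / 2.44
r_new = 0.7869

0.7869


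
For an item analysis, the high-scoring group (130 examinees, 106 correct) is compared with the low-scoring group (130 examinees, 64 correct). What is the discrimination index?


p_upper = 106/130 = 0.8154
p_lower = 64/130 = 0.4923
D = 0.8154 - 0.4923 = 0.3231

0.3231


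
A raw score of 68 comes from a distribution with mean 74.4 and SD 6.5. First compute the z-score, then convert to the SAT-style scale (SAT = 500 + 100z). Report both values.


z = (X - mean) / SD = (68 - 74.4) / 6.5
z = -6.4 / 6.5
z = -0.9846
SAT-scale = SAT = 500 + 100z
Carry z at full precision (z = -6.4 / 6.5) into the conversion:
SAT-scale = 500 + 100 * (-6.4 / 6.5) = 500 + -640 / 6.5
SAT-scale = 500 + -98.4615
SAT-scale = 401.5385

401.5385


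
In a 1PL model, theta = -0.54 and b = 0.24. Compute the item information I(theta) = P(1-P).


P = 1/(1+exp(-(-0.54-0.24))) = 0.3143
I = P*(1-P) = 0.3143 * 0.6857
I = 0.2155

0.2155


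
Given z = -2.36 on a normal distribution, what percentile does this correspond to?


CDF(z) = 0.5 * (1 + erf(z/sqrt(2)))
erf(-1.6688) = -0.9817
CDF = 0.0091
Percentile rank = 0.0091 * 100 = 0.91

0.91


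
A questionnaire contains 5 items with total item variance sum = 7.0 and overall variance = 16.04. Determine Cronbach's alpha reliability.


alpha = (k/(k-1)) * (1 - sum(si^2)/s_total^2)
= (5/4) * (1 - 7.0/16.04)
alpha = 0.7045

0.7045


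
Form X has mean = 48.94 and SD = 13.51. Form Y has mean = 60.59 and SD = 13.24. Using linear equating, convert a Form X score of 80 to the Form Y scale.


slope = SD_Y / SD_X = 13.24 / 13.51 ~ 0.98
intercept = mean_Y - slope * mean_X = 60.59 - (13.24 / 13.51) * 48.94 ~ 12.6281
Y = slope * X + intercept. To avoid rounding drift from the rounded slope/intercept, evaluate the equivalent form Y = mean_Y + SD_Y * (X - mean_X) / SD_X at full precision:
Y = 60.59 + 13.24 * (80 - 48.94) / 13.51
Y = 60.59 + 13.24 * 31.06 / 13.51
Y = 60.59 + 411.2344 / 13.51
Y = 60.59 + 30.4393
Y = 91.0293

91.0293


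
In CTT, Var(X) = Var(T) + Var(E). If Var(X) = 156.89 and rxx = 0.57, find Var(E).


var_true = rxx * var_obs = 0.57 * 156.89 = 89.4273
var_error = var_obs - var_true
var_error = 156.89 - 89.4273
var_error = 67.4627

67.4627


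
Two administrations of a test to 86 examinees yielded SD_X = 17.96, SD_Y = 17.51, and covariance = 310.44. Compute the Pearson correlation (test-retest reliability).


r = cov(X,Y) / (SD_X * SD_Y)
r = 310.44 / (17.96 * 17.51)
r = 310.44 / 314.4796
r = 0.9872

0.9872


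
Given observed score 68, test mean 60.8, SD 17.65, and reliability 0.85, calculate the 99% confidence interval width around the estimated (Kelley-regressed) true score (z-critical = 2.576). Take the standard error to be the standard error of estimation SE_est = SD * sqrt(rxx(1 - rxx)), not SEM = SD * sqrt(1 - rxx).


True score estimate = 0.85*68 + 0.15*60.8 = 66.92
SE_est = SD * sqrt(rxx * (1 - rxx)) = 17.65 * sqrt(0.85 * 0.15) = 17.65 * sqrt(0.1275) = 6.302311
CI = T_est +/- z * SE_est, so width = 2 * z * SE_est = 2 * 2.576 * 6.302311
Width = 32.4695

32.4695


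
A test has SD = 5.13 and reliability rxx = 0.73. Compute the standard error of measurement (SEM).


SEM = SD * sqrt(1 - rxx)
SEM = 5.13 * sqrt(1 - 0.73)
SEM = 5.13 * sqrt(0.27) = 5.13 * 0.519615
SEM = 2.6656

2.6656


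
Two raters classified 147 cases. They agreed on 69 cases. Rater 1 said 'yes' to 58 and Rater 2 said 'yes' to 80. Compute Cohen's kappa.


P_o = 69/147 = 0.469388
P_e = (58*80 + 89*67) / 21609 = 0.490675
kappa = (P_o - P_e) / (1 - P_e)
kappa = (0.469388 - 0.490675) / (1 - 0.490675)
kappa = -0.0418

-0.0418


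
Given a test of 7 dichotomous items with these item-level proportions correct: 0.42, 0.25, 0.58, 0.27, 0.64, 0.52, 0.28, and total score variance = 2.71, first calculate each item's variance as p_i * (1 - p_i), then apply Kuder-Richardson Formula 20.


For each item, compute p_i * q_i:
  Item 1: 0.42 * 0.58 = 0.2436
  Item 2: 0.25 * 0.75 = 0.1875
  Item 3: 0.58 * 0.42 = 0.2436
  Item 4: 0.27 * 0.73 = 0.1971
  Item 5: 0.64 * 0.36 = 0.2304
  Item 6: 0.52 * 0.48 = 0.2496
  Item 7: 0.28 * 0.72 = 0.2016
Sum(p_i * q_i) = 0.2436 + 0.1875 + 0.2436 + 0.1971 + 0.2304 + 0.2496 + 0.2016 = 1.5534
KR-20 = (k/(k-1)) * (1 - Sum(p_i*q_i) / Var_total)
= (7/6) * (1 - 1.5534/2.71)
= 1.1667 * 0.4268
KR-20 = 0.4979

0.4979


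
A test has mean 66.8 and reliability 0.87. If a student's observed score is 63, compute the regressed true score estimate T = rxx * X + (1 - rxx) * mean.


T_est = rxx * X + (1 - rxx) * mean
T_est = 0.87 * 63 + 0.13 * 66.8
T_est = 54.81 + 8.684
T_est = 63.494

63.494


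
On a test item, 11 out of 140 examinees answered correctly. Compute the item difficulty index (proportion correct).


Item difficulty p = number correct / total examinees
p = 11 / 140
p = 0.0786

0.0786


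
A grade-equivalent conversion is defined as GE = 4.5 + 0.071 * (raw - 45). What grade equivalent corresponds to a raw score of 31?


raw - median = 31 - 45 = -14
slope * diff = 0.071 * -14 = -0.994
GE = 4.5 + -0.994
GE = 3.506

3.506


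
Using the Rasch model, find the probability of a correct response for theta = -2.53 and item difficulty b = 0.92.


theta - b = -2.53 - 0.92 = -3.45
exp(-(theta - b)) = exp(3.45) = 31.5004
P = 1 / (1 + 31.5004)
P = 0.0308

0.0308


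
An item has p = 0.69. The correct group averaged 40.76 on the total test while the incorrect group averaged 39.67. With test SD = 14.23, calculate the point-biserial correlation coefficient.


q = 1 - p = 0.31
rpb = ((M1 - M0) / SD) * sqrt(p * q)
rpb = ((40.76 - 39.67) / 14.23) * sqrt(0.69 * 0.31)
rpb = 0.0354

0.0354


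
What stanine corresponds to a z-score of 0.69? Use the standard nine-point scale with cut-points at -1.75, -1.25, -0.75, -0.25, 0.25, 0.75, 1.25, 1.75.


Stanine boundaries: [-1.75, -1.25, -0.75, -0.25, 0.25, 0.75, 1.25, 1.75]
z = 0.69
Check each boundary:
  z >= -1.75 -> could be stanine 2
  z >= -1.25 -> could be stanine 3
  z >= -0.75 -> could be stanine 4
  z >= -0.25 -> could be stanine 5
  z >= 0.25 -> could be stanine 6
  z < 0.75
  z < 1.25
  z < 1.75
Highest qualifying boundary gives stanine = 6

6


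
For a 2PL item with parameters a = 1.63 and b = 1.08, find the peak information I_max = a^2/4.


For 2PL, max info at theta = b = 1.08
I_max = a^2 / 4 = 1.63^2 / 4
= 2.6569 / 4
I_max = 0.6642

0.6642


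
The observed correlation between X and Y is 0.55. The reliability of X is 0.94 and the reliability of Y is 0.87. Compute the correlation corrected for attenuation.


r_corrected = rxy / sqrt(rxx * ryy)
= 0.55 / sqrt(0.94 * 0.87)
= 0.55 / sqrt(0.8178)
= 0.55 / 0.904323
r_corrected = 0.6082

0.6082


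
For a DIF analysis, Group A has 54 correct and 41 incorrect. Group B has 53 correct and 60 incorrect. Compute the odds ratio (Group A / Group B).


Odds_A = 54/41 = 1.3171
Odds_B = 53/60 = 0.8833
OR = Odds_A / Odds_B = 1.3171 / 0.8833
Exactly, OR = (54 * 60) / (41 * 53) = 3240 / 2173
OR = 1.491

1.491


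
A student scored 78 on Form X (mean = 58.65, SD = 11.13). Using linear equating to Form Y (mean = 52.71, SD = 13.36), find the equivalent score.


slope = SD_Y / SD_X = 13.36 / 11.13 ~ 1.2004
intercept = mean_Y - slope * mean_X = 52.71 - (13.36 / 11.13) * 58.65 ~ -17.6911
Y = slope * X + intercept. To avoid rounding drift from the rounded slope/intercept, evaluate the equivalent form Y = mean_Y + SD_Y * (X - mean_X) / SD_X at full precision:
Y = 52.71 + 13.36 * (78 - 58.65) / 11.13
Y = 52.71 + 13.36 * 19.35 / 11.13
Y = 52.71 + 258.516 / 11.13
Y = 52.71 + 23.227
Y = 75.937

75.937


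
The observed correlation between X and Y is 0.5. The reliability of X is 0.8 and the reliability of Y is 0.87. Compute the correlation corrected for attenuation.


r_corrected = rxy / sqrt(rxx * ryy)
= 0.5 / sqrt(0.8 * 0.87)
= 0.5 / sqrt(0.696)
= 0.5 / 0.834266
r_corrected = 0.5993

0.5993


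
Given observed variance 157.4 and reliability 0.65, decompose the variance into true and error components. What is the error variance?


var_true = rxx * var_obs = 0.65 * 157.4 = 102.31
var_error = var_obs - var_true
var_error = 157.4 - 102.31
var_error = 55.09

55.09


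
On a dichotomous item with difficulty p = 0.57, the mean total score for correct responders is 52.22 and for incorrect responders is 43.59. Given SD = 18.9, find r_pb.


q = 1 - p = 0.43
rpb = ((M1 - M0) / SD) * sqrt(p * q)
rpb = ((52.22 - 43.59) / 18.9) * sqrt(0.57 * 0.43)
rpb = 0.2261

0.2261


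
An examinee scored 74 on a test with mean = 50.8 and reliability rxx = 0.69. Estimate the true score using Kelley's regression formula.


T_est = rxx * X + (1 - rxx) * mean
T_est = 0.69 * 74 + 0.31 * 50.8
T_est = 51.06 + 15.748
T_est = 66.808

66.808


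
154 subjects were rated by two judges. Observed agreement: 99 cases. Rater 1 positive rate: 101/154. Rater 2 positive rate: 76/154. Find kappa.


P_o = 99/154 = 0.642857
P_e = (101*76 + 53*78) / 23716 = 0.497976
kappa = (P_o - P_e) / (1 - P_e)
kappa = (0.642857 - 0.497976) / (1 - 0.497976)
kappa = 0.2886

0.2886


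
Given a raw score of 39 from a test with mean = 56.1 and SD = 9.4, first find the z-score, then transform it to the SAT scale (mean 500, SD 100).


z = (X - mean) / SD = (39 - 56.1) / 9.4
z = -17.1 / 9.4
z = -1.8191
SAT-scale = SAT = 500 + 100z
Carry z at full precision (z = -17.1 / 9.4) into the conversion:
SAT-scale = 500 + 100 * (-17.1 / 9.4) = 500 + -1710 / 9.4
SAT-scale = 500 + -181.9149
SAT-scale = 318.0851

318.0851


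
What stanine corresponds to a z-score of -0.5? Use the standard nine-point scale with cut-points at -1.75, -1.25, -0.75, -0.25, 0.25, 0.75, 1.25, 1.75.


Stanine boundaries: [-1.75, -1.25, -0.75, -0.25, 0.25, 0.75, 1.25, 1.75]
z = -0.5
Check each boundary:
  z >= -1.75 -> could be stanine 2
  z >= -1.25 -> could be stanine 3
  z >= -0.75 -> could be stanine 4
  z < -0.25
  z < 0.25
  z < 0.75
  z < 1.25
  z < 1.75
Highest qualifying boundary gives stanine = 4

4


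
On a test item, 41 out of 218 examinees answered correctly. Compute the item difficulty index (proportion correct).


Item difficulty p = number correct / total examinees
p = 41 / 218
p = 0.1881

0.1881


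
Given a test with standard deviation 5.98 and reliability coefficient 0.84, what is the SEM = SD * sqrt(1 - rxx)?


SEM = SD * sqrt(1 - rxx)
SEM = 5.98 * sqrt(1 - 0.84)
SEM = 5.98 * sqrt(0.16) = 5.98 * 0.4
SEM = 2.392

2.392


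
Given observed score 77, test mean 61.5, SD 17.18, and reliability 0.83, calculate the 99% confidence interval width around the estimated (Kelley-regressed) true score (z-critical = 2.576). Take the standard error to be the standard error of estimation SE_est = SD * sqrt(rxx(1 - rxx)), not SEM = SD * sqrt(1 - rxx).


True score estimate = 0.83*77 + 0.17*61.5 = 74.365
SE_est = SD * sqrt(rxx * (1 - rxx)) = 17.18 * sqrt(0.83 * 0.17) = 17.18 * sqrt(0.1411) = 6.453371
CI = T_est +/- z * SE_est, so width = 2 * z * SE_est = 2 * 2.576 * 6.453371
Width = 33.2478

33.2478


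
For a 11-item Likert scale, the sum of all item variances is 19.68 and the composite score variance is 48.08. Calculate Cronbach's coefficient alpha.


alpha = (k/(k-1)) * (1 - sum(si^2)/s_total^2)
= (11/10) * (1 - 19.68/48.08)
alpha = 0.6498

0.6498


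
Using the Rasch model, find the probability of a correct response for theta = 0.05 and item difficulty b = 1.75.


theta - b = 0.05 - 1.75 = -1.7
exp(-(theta - b)) = exp(1.7) = 5.4739
P = 1 / (1 + 5.4739)
P = 0.1545

0.1545


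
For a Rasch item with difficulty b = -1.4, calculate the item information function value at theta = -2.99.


P = 1/(1+exp(-(-2.99--1.4))) = 0.1694
I = P*(1-P) = 0.1694 * 0.8306
I = 0.1407

0.1407


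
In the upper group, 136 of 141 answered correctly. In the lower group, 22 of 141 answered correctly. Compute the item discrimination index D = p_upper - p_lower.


p_upper = 136/141 = 0.9645
p_lower = 22/141 = 0.156
D = 0.9645 - 0.156 = 0.8085

0.8085


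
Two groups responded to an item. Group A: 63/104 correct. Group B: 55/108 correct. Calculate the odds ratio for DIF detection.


Odds_A = 63/41 = 1.5366
Odds_B = 55/53 = 1.0377
OR = Odds_A / Odds_B = 1.5366 / 1.0377
Exactly, OR = (63 * 53) / (41 * 55) = 3339 / 2255
OR = 1.4807

1.4807


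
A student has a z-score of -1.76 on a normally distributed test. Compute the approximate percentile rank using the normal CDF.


CDF(z) = 0.5 * (1 + erf(z/sqrt(2)))
erf(-1.2445) = -0.9216
CDF = 0.0392
Percentile rank = 0.0392 * 100 = 3.92

3.92


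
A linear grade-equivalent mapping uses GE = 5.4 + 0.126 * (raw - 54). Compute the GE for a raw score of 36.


raw - median = 36 - 54 = -18
slope * diff = 0.126 * -18 = -2.268
GE = 5.4 + -2.268
GE = 3.132

3.132


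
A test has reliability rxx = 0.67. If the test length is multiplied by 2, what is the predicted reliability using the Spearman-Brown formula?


r_new = (n * rxx) / (1 + (n-1) * rxx)
r_new = (2 * 0.67) / (1 + 1 * 0.67)
r_new = 1.34 / 1.67
r_new = 0.8024

0.8024


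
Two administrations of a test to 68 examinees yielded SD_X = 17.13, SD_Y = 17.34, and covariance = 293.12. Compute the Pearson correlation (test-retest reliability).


r = cov(X,Y) / (SD_X * SD_Y)
r = 293.12 / (17.13 * 17.34)
r = 293.12 / 297.0342
r = 0.9868

0.9868


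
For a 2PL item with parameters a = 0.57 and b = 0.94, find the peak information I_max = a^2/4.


For 2PL, max info at theta = b = 0.94
I_max = a^2 / 4 = 0.57^2 / 4
= 0.3249 / 4
I_max = 0.0812

0.0812


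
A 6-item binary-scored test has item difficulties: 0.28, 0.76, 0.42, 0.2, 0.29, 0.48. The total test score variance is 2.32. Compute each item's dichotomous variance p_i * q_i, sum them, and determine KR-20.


For each item, compute p_i * q_i:
  Item 1: 0.28 * 0.72 = 0.2016
  Item 2: 0.76 * 0.24 = 0.1824
  Item 3: 0.42 * 0.58 = 0.2436
  Item 4: 0.2 * 0.8 = 0.16
  Item 5: 0.29 * 0.71 = 0.2059
  Item 6: 0.48 * 0.52 = 0.2496
Sum(p_i * q_i) = 0.2016 + 0.1824 + 0.2436 + 0.16 + 0.2059 + 0.2496 = 1.2431
KR-20 = (k/(k-1)) * (1 - Sum(p_i*q_i) / Var_total)
= (6/5) * (1 - 1.2431/2.32)
= 1.2 * 0.4642
KR-20 = 0.557

0.557


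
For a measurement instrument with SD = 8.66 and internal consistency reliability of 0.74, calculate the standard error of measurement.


SEM = SD * sqrt(1 - rxx)
SEM = 8.66 * sqrt(1 - 0.74)
SEM = 8.66 * sqrt(0.26) = 8.66 * 0.509902
SEM = 4.4158

4.4158


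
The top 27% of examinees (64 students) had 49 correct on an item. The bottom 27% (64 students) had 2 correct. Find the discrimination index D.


p_upper = 49/64 = 0.7656
p_lower = 2/64 = 0.0312
D = 0.7656 - 0.0312 = 0.7344

0.7344


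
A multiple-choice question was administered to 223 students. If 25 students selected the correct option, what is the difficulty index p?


Item difficulty p = number correct / total examinees
p = 25 / 223
p = 0.1121

0.1121


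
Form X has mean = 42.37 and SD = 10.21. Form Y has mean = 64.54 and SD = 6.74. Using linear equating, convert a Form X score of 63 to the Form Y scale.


slope = SD_Y / SD_X = 6.74 / 10.21 ~ 0.6601
intercept = mean_Y - slope * mean_X = 64.54 - (6.74 / 10.21) * 42.37 ~ 36.57
Y = slope * X + intercept. To avoid rounding drift from the rounded slope/intercept, evaluate the equivalent form Y = mean_Y + SD_Y * (X - mean_X) / SD_X at full precision:
Y = 64.54 + 6.74 * (63 - 42.37) / 10.21
Y = 64.54 + 6.74 * 20.63 / 10.21
Y = 64.54 + 139.0462 / 10.21
Y = 64.54 + 13.6186
Y = 78.1586

78.1586


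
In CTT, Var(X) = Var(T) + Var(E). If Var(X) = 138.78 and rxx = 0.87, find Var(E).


var_true = rxx * var_obs = 0.87 * 138.78 = 120.7386
var_error = var_obs - var_true
var_error = 138.78 - 120.7386
var_error = 18.0414

18.0414


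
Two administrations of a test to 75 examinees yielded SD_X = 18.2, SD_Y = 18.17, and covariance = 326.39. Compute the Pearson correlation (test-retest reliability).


r = cov(X,Y) / (SD_X * SD_Y)
r = 326.39 / (18.2 * 18.17)
r = 326.39 / 330.694
r = 0.987

0.987


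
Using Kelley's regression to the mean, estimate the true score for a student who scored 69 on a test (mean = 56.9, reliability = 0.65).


T_est = rxx * X + (1 - rxx) * mean
T_est = 0.65 * 69 + 0.35 * 56.9
T_est = 44.85 + 19.915
T_est = 64.765

64.765


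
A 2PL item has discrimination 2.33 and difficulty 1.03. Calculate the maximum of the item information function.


For 2PL, max info at theta = b = 1.03
I_max = a^2 / 4 = 2.33^2 / 4
= 5.4289 / 4
I_max = 1.3572

1.3572


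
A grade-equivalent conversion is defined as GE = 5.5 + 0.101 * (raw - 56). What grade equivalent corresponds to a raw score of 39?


raw - median = 39 - 56 = -17
slope * diff = 0.101 * -17 = -1.717
GE = 5.5 + -1.717
GE = 3.783

3.783


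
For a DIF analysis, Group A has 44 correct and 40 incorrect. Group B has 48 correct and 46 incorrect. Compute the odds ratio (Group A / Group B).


Odds_A = 44/40 = 1.1
Odds_B = 48/46 = 1.0435
OR = Odds_A / Odds_B = 1.1 / 1.0435
Exactly, OR = (44 * 46) / (40 * 48) = 2024 / 1920
OR = 1.0542

1.0542


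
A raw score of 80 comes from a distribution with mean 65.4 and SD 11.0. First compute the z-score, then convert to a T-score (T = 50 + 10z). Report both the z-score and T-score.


z = (X - mean) / SD = (80 - 65.4) / 11.0
z = 14.6 / 11.0
z = 1.3273
T-score = T = 50 + 10z
Carry z at full precision (z = 14.6 / 11.0) into the conversion:
T-score = 50 + 10 * (14.6 / 11.0) = 50 + 146 / 11.0
T-score = 50 + 13.2727
T-score = 63.2727

63.2727


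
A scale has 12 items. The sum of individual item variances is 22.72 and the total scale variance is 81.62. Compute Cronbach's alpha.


alpha = (k/(k-1)) * (1 - sum(si^2)/s_total^2)
= (12/11) * (1 - 22.72/81.62)
alpha = 0.7872

0.7872


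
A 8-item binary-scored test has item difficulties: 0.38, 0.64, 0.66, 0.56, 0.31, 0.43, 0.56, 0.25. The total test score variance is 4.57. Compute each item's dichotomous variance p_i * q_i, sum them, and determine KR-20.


For each item, compute p_i * q_i:
  Item 1: 0.38 * 0.62 = 0.2356
  Item 2: 0.64 * 0.36 = 0.2304
  Item 3: 0.66 * 0.34 = 0.2244
  Item 4: 0.56 * 0.44 = 0.2464
  Item 5: 0.31 * 0.69 = 0.2139
  Item 6: 0.43 * 0.57 = 0.2451
  Item 7: 0.56 * 0.44 = 0.2464
  Item 8: 0.25 * 0.75 = 0.1875
Sum(p_i * q_i) = 0.2356 + 0.2304 + 0.2244 + 0.2464 + 0.2139 + 0.2451 + 0.2464 + 0.1875 = 1.8297
KR-20 = (k/(k-1)) * (1 - Sum(p_i*q_i) / Var_total)
= (8/7) * (1 - 1.8297/4.57)
= 1.1429 * 0.5996
KR-20 = 0.6853

0.6853
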